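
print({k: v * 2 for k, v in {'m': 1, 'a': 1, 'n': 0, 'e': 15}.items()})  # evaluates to {'m': 2, 'a': 2, 'n': 0, 'e': 30}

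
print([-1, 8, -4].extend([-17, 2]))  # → None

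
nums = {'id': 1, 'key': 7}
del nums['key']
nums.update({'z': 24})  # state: {'id': 1, 'z': 24}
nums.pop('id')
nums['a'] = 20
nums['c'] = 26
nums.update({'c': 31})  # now {'z': 24, 'a': 20, 'c': 31}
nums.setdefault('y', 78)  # 78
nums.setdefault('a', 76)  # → 20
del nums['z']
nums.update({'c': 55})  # {'a': 20, 'c': 55, 'y': 78}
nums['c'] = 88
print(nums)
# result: {'a': 20, 'c': 88, 'y': 78}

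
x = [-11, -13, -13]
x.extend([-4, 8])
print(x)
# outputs [-11, -13, -13, -4, 8]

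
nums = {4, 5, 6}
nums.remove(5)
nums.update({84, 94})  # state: {4, 6, 84, 94}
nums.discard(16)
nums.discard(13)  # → {4, 6, 84, 94}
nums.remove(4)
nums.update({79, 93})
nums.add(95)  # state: {6, 79, 84, 93, 94, 95}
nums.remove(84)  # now {6, 79, 93, 94, 95}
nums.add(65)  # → {6, 65, 79, 93, 94, 95}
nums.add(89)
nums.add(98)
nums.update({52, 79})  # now {6, 52, 65, 79, 89, 93, 94, 95, 98}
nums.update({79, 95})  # {6, 52, 65, 79, 89, 93, 94, 95, 98}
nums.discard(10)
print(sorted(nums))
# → [6, 52, 65, 79, 89, 93, 94, 95, 98]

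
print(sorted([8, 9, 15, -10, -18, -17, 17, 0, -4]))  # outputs [-18, -17, -10, -4, 0, 8, 9, 15, 17]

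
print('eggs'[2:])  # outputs gs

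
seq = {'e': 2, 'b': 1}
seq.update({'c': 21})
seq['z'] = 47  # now {'e': 2, 'b': 1, 'c': 21, 'z': 47}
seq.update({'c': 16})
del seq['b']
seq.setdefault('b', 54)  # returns 54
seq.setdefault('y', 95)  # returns 95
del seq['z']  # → {'e': 2, 'c': 16, 'b': 54, 'y': 95}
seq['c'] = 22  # {'e': 2, 'c': 22, 'b': 54, 'y': 95}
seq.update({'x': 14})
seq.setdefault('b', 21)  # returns 54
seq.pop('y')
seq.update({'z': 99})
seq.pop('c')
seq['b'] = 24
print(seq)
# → {'e': 2, 'b': 24, 'x': 14, 'z': 99}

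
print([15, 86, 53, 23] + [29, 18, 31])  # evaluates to [15, 86, 53, 23, 29, 18, 31]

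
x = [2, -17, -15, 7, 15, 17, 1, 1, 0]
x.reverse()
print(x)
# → [0, 1, 1, 17, 15, 7, -15, -17, 2]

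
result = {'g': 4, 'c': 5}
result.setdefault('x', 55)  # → 55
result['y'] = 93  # {'g': 4, 'c': 5, 'x': 55, 'y': 93}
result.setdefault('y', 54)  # 93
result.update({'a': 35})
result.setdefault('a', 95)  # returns 35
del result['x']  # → {'g': 4, 'c': 5, 'y': 93, 'a': 35}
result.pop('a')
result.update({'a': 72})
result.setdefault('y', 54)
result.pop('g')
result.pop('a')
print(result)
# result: {'c': 5, 'y': 93}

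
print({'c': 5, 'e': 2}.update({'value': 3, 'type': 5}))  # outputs None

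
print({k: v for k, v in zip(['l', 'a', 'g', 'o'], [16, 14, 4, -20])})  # {'l': 16, 'a': 14, 'g': 4, 'o': -20}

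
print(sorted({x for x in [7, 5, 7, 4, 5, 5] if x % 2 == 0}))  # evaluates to [4]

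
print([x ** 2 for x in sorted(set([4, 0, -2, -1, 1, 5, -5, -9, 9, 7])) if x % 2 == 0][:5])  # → [4, 0, 16]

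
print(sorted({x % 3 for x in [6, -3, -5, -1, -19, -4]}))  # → [0, 1, 2]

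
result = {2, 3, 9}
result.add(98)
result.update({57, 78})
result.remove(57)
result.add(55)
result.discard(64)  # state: {2, 3, 9, 55, 78, 98}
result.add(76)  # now {2, 3, 9, 55, 76, 78, 98}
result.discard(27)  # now {2, 3, 9, 55, 76, 78, 98}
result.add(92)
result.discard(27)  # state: {2, 3, 9, 55, 76, 78, 92, 98}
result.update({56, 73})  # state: {2, 3, 9, 55, 56, 73, 76, 78, 92, 98}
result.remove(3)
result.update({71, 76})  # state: {2, 9, 55, 56, 71, 73, 76, 78, 92, 98}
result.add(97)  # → {2, 9, 55, 56, 71, 73, 76, 78, 92, 97, 98}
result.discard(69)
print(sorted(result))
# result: [2, 9, 55, 56, 71, 73, 76, 78, 92, 97, 98]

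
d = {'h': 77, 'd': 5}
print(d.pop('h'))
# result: 77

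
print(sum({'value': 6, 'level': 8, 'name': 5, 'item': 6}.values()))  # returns 25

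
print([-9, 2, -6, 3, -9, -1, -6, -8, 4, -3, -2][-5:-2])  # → [-6, -8, 4]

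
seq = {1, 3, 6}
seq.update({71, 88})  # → {1, 3, 6, 71, 88}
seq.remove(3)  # {1, 6, 71, 88}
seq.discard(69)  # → {1, 6, 71, 88}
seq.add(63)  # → {1, 6, 63, 71, 88}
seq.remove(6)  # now {1, 63, 71, 88}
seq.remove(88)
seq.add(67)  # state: {1, 63, 67, 71}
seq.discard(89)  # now {1, 63, 67, 71}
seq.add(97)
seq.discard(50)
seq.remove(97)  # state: {1, 63, 67, 71}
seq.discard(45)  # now {1, 63, 67, 71}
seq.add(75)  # {1, 63, 67, 71, 75}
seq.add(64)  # {1, 63, 64, 67, 71, 75}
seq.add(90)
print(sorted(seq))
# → [1, 63, 64, 67, 71, 75, 90]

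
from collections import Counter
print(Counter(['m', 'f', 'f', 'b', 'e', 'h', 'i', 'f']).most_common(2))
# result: [('f', 3), ('m', 1)]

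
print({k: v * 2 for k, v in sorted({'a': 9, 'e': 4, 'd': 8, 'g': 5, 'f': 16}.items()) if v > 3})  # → {'a': 18, 'd': 16, 'e': 8, 'f': 32, 'g': 10}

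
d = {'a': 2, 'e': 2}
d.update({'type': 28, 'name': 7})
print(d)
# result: {'a': 2, 'e': 2, 'type': 28, 'name': 7}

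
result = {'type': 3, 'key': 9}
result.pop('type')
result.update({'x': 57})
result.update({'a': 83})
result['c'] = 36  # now {'key': 9, 'x': 57, 'a': 83, 'c': 36}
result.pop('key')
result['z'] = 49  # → {'x': 57, 'a': 83, 'c': 36, 'z': 49}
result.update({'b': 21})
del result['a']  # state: {'x': 57, 'c': 36, 'z': 49, 'b': 21}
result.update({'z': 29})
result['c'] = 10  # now {'x': 57, 'c': 10, 'z': 29, 'b': 21}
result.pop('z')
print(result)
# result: {'x': 57, 'c': 10, 'b': 21}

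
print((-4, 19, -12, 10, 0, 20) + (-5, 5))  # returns (-4, 19, -12, 10, 0, 20, -5, 5)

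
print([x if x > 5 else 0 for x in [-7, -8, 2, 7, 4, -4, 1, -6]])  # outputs [0, 0, 0, 7, 0, 0, 0, 0]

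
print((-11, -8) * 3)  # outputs (-11, -8, -11, -8, -11, -8)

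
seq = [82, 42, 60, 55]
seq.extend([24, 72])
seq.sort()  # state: [24, 42, 55, 60, 72, 82]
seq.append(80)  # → [24, 42, 55, 60, 72, 82, 80]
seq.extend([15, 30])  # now [24, 42, 55, 60, 72, 82, 80, 15, 30]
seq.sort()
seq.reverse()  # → [82, 80, 72, 60, 55, 42, 30, 24, 15]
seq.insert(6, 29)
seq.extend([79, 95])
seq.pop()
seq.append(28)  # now [82, 80, 72, 60, 55, 42, 29, 30, 24, 15, 79, 28]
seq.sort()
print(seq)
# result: [15, 24, 28, 29, 30, 42, 55, 60, 72, 79, 80, 82]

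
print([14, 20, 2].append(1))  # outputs None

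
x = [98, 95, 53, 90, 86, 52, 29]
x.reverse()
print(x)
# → [29, 52, 86, 90, 53, 95, 98]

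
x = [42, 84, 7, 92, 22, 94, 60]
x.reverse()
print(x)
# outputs [60, 94, 22, 92, 7, 84, 42]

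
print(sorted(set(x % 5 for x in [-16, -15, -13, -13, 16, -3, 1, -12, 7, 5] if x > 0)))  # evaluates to [0, 1, 2]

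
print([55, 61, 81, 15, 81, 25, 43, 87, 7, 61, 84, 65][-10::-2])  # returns [81, 55]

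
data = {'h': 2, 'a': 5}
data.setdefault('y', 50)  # 50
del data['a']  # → {'h': 2, 'y': 50}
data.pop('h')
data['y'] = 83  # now {'y': 83}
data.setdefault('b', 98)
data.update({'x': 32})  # {'y': 83, 'b': 98, 'x': 32}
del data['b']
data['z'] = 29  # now {'y': 83, 'x': 32, 'z': 29}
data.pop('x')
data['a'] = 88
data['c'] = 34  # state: {'y': 83, 'z': 29, 'a': 88, 'c': 34}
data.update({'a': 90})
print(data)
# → {'y': 83, 'z': 29, 'a': 90, 'c': 34}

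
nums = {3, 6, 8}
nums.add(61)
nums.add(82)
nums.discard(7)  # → {3, 6, 8, 61, 82}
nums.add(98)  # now {3, 6, 8, 61, 82, 98}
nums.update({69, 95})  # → {3, 6, 8, 61, 69, 82, 95, 98}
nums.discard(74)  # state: {3, 6, 8, 61, 69, 82, 95, 98}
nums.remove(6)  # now {3, 8, 61, 69, 82, 95, 98}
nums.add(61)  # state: {3, 8, 61, 69, 82, 95, 98}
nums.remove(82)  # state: {3, 8, 61, 69, 95, 98}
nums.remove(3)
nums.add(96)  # {8, 61, 69, 95, 96, 98}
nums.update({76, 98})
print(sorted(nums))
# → [8, 61, 69, 76, 95, 96, 98]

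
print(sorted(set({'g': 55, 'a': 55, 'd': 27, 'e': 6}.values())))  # [6, 27, 55]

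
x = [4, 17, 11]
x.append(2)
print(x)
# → [4, 17, 11, 2]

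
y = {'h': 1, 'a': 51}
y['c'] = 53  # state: {'h': 1, 'a': 51, 'c': 53}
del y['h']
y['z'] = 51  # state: {'a': 51, 'c': 53, 'z': 51}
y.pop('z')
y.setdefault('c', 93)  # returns 53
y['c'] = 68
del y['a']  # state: {'c': 68}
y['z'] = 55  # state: {'c': 68, 'z': 55}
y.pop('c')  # 68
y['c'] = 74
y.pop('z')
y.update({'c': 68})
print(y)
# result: {'c': 68}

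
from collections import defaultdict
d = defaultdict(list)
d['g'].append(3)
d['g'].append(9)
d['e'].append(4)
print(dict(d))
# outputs {'g': [3, 9], 'e': [4]}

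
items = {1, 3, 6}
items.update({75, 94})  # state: {1, 3, 6, 75, 94}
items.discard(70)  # {1, 3, 6, 75, 94}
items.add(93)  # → {1, 3, 6, 75, 93, 94}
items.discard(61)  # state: {1, 3, 6, 75, 93, 94}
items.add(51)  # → {1, 3, 6, 51, 75, 93, 94}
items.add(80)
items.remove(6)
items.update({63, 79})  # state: {1, 3, 51, 63, 75, 79, 80, 93, 94}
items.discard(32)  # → {1, 3, 51, 63, 75, 79, 80, 93, 94}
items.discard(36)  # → {1, 3, 51, 63, 75, 79, 80, 93, 94}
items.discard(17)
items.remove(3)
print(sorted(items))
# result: [1, 51, 63, 75, 79, 80, 93, 94]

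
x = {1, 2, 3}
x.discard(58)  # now {1, 2, 3}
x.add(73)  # {1, 2, 3, 73}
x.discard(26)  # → {1, 2, 3, 73}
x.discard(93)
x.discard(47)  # {1, 2, 3, 73}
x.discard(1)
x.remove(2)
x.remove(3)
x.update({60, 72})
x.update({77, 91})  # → {60, 72, 73, 77, 91}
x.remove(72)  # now {60, 73, 77, 91}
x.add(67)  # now {60, 67, 73, 77, 91}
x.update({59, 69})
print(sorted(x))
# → [59, 60, 67, 69, 73, 77, 91]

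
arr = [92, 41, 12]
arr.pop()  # 12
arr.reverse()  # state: [41, 92]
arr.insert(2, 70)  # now [41, 92, 70]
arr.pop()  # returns 70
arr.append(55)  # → [41, 92, 55]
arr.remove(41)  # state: [92, 55]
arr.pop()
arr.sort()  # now [92]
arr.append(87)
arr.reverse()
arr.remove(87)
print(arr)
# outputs [92]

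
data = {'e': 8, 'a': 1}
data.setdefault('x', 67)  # 67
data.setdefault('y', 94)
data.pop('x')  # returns 67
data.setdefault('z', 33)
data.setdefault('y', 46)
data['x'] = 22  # {'e': 8, 'a': 1, 'y': 94, 'z': 33, 'x': 22}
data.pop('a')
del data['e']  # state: {'y': 94, 'z': 33, 'x': 22}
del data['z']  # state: {'y': 94, 'x': 22}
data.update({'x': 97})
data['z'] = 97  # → {'y': 94, 'x': 97, 'z': 97}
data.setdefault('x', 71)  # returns 97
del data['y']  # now {'x': 97, 'z': 97}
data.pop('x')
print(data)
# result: {'z': 97}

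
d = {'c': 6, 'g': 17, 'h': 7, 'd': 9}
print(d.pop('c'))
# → 6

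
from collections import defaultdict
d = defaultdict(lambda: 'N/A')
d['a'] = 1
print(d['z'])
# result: N/A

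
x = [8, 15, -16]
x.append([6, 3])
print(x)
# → [8, 15, -16, [6, 3]]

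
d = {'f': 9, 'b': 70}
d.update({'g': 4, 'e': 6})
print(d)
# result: {'f': 9, 'b': 70, 'g': 4, 'e': 6}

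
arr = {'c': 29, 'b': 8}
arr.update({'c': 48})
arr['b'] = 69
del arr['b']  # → {'c': 48}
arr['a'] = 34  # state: {'c': 48, 'a': 34}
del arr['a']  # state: {'c': 48}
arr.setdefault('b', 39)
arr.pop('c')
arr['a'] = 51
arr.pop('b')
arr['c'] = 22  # {'a': 51, 'c': 22}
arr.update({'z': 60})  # {'a': 51, 'c': 22, 'z': 60}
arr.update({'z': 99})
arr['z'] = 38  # {'a': 51, 'c': 22, 'z': 38}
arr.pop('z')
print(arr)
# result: {'a': 51, 'c': 22}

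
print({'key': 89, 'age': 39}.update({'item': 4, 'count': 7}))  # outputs None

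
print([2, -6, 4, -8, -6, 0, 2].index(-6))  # 1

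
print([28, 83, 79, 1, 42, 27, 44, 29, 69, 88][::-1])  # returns [88, 69, 29, 44, 27, 42, 1, 79, 83, 28]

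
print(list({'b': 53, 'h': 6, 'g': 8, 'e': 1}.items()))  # [('b', 53), ('h', 6), ('g', 8), ('e', 1)]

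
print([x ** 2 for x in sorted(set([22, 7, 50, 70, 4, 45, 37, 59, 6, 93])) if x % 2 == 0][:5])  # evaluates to [16, 36, 484, 2500, 4900]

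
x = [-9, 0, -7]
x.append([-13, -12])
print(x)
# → [-9, 0, -7, [-13, -12]]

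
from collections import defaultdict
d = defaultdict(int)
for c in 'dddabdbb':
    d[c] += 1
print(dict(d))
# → {'d': 4, 'a': 1, 'b': 3}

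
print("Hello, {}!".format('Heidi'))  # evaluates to Hello, Heidi!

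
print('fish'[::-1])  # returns hsif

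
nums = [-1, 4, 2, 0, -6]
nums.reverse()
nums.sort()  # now [-6, -1, 0, 2, 4]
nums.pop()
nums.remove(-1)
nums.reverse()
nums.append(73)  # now [2, 0, -6, 73]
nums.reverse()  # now [73, -6, 0, 2]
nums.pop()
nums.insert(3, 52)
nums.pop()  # 52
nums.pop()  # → 0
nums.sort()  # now [-6, 73]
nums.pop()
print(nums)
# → [-6]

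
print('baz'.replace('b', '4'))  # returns 4az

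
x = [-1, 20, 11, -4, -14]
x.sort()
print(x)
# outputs [-14, -4, -1, 11, 20]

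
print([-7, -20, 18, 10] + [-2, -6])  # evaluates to [-7, -20, 18, 10, -2, -6]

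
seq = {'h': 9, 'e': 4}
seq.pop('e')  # 4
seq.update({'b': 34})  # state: {'h': 9, 'b': 34}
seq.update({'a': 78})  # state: {'h': 9, 'b': 34, 'a': 78}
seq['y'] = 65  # {'h': 9, 'b': 34, 'a': 78, 'y': 65}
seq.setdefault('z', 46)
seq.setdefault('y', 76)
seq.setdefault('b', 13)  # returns 34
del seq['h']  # {'b': 34, 'a': 78, 'y': 65, 'z': 46}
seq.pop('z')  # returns 46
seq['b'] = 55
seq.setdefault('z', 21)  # 21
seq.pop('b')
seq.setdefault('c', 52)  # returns 52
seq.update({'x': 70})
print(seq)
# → {'a': 78, 'y': 65, 'z': 21, 'c': 52, 'x': 70}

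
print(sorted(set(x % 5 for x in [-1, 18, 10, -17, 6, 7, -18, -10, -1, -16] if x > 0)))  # [0, 1, 2, 3]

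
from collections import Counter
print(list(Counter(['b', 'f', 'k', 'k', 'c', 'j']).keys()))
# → ['b', 'f', 'k', 'c', 'j']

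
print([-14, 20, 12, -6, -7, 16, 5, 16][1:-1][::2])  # [20, -6, 16]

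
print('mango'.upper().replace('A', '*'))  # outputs M*NGO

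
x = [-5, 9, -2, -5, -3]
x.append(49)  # [-5, 9, -2, -5, -3, 49]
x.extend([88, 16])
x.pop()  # 16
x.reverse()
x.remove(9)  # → [88, 49, -3, -5, -2, -5]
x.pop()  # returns -5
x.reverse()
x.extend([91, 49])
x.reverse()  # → [49, 91, 88, 49, -3, -5, -2]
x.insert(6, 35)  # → [49, 91, 88, 49, -3, -5, 35, -2]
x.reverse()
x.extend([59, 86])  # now [-2, 35, -5, -3, 49, 88, 91, 49, 59, 86]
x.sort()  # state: [-5, -3, -2, 35, 49, 49, 59, 86, 88, 91]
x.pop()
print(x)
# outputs [-5, -3, -2, 35, 49, 49, 59, 86, 88]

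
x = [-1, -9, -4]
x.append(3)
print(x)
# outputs [-1, -9, -4, 3]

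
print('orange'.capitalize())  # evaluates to Orange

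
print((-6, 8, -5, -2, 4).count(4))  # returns 1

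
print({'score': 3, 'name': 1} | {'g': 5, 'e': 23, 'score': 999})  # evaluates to {'score': 999, 'name': 1, 'g': 5, 'e': 23}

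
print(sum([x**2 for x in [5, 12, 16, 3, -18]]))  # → 758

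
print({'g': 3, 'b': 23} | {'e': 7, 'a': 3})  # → {'g': 3, 'b': 23, 'e': 7, 'a': 3}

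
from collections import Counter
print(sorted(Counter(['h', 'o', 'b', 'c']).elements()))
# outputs ['b', 'c', 'h', 'o']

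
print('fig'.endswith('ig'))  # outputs True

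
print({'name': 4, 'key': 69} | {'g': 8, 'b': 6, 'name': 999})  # {'name': 999, 'key': 69, 'g': 8, 'b': 6}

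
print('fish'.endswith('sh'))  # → True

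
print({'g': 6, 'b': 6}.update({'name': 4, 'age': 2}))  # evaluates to None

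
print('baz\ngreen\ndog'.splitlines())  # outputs ['baz', 'green', 'dog']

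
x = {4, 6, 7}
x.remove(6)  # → {4, 7}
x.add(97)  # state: {4, 7, 97}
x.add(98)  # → {4, 7, 97, 98}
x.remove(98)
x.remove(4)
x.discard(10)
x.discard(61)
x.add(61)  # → {7, 61, 97}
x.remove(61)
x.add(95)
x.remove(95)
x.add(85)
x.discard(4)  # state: {7, 85, 97}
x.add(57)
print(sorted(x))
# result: [7, 57, 85, 97]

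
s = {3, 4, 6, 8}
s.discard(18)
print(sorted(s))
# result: [3, 4, 6, 8]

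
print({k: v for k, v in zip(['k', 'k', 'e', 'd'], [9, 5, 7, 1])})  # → {'k': 5, 'e': 7, 'd': 1}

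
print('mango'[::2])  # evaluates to mno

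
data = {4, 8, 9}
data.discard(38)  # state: {4, 8, 9}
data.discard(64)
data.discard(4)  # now {8, 9}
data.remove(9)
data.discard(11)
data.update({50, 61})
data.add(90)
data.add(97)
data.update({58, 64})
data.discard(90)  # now {8, 50, 58, 61, 64, 97}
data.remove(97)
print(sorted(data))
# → [8, 50, 58, 61, 64]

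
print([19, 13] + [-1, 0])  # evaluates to [19, 13, -1, 0]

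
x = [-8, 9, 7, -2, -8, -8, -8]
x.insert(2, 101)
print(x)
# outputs [-8, 9, 101, 7, -2, -8, -8, -8]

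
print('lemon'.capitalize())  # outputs Lemon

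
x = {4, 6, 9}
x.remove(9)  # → {4, 6}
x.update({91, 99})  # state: {4, 6, 91, 99}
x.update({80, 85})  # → {4, 6, 80, 85, 91, 99}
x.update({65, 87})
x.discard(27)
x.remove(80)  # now {4, 6, 65, 85, 87, 91, 99}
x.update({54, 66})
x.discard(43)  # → {4, 6, 54, 65, 66, 85, 87, 91, 99}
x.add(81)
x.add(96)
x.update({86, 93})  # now {4, 6, 54, 65, 66, 81, 85, 86, 87, 91, 93, 96, 99}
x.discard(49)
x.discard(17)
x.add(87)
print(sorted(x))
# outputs [4, 6, 54, 65, 66, 81, 85, 86, 87, 91, 93, 96, 99]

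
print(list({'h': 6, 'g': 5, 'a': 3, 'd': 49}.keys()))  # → ['h', 'g', 'a', 'd']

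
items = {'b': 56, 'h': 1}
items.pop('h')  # 1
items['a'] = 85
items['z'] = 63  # {'b': 56, 'a': 85, 'z': 63}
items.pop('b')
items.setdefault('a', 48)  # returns 85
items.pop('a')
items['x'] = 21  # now {'z': 63, 'x': 21}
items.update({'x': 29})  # {'z': 63, 'x': 29}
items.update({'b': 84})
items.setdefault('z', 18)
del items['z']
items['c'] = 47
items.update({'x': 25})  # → {'x': 25, 'b': 84, 'c': 47}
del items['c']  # {'x': 25, 'b': 84}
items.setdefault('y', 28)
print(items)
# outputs {'x': 25, 'b': 84, 'y': 28}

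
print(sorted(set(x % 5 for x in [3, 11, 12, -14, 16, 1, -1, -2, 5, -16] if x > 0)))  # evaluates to [0, 1, 2, 3]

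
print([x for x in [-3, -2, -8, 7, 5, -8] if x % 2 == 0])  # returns [-2, -8, -8]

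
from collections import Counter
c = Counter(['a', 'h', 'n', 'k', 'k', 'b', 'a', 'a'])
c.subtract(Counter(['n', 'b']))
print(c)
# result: Counter({'a': 3, 'k': 2, 'h': 1, 'n': 0, 'b': 0})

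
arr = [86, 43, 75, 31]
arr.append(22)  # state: [86, 43, 75, 31, 22]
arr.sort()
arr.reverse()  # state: [86, 75, 43, 31, 22]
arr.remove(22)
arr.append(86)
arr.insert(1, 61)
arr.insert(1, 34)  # [86, 34, 61, 75, 43, 31, 86]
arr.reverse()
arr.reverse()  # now [86, 34, 61, 75, 43, 31, 86]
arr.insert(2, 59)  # [86, 34, 59, 61, 75, 43, 31, 86]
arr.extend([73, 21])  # [86, 34, 59, 61, 75, 43, 31, 86, 73, 21]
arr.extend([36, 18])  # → [86, 34, 59, 61, 75, 43, 31, 86, 73, 21, 36, 18]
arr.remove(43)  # [86, 34, 59, 61, 75, 31, 86, 73, 21, 36, 18]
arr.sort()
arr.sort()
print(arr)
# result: [18, 21, 31, 34, 36, 59, 61, 73, 75, 86, 86]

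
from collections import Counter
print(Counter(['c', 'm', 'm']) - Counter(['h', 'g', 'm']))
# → Counter({'c': 1, 'm': 1})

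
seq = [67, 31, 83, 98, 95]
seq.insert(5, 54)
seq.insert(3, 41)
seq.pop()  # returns 54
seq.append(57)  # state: [67, 31, 83, 41, 98, 95, 57]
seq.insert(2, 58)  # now [67, 31, 58, 83, 41, 98, 95, 57]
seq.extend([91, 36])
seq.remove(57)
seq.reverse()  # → [36, 91, 95, 98, 41, 83, 58, 31, 67]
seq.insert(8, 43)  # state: [36, 91, 95, 98, 41, 83, 58, 31, 43, 67]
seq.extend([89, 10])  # [36, 91, 95, 98, 41, 83, 58, 31, 43, 67, 89, 10]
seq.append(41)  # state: [36, 91, 95, 98, 41, 83, 58, 31, 43, 67, 89, 10, 41]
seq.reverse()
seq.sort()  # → [10, 31, 36, 41, 41, 43, 58, 67, 83, 89, 91, 95, 98]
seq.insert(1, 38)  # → [10, 38, 31, 36, 41, 41, 43, 58, 67, 83, 89, 91, 95, 98]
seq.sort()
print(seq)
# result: [10, 31, 36, 38, 41, 41, 43, 58, 67, 83, 89, 91, 95, 98]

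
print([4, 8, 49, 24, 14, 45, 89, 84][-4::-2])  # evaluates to [14, 49, 4]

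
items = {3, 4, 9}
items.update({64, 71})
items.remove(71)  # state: {3, 4, 9, 64}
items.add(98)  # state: {3, 4, 9, 64, 98}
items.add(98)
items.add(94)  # {3, 4, 9, 64, 94, 98}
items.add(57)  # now {3, 4, 9, 57, 64, 94, 98}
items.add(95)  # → {3, 4, 9, 57, 64, 94, 95, 98}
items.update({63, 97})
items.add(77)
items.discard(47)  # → {3, 4, 9, 57, 63, 64, 77, 94, 95, 97, 98}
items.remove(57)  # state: {3, 4, 9, 63, 64, 77, 94, 95, 97, 98}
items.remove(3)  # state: {4, 9, 63, 64, 77, 94, 95, 97, 98}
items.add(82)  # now {4, 9, 63, 64, 77, 82, 94, 95, 97, 98}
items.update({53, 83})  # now {4, 9, 53, 63, 64, 77, 82, 83, 94, 95, 97, 98}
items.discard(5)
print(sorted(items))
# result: [4, 9, 53, 63, 64, 77, 82, 83, 94, 95, 97, 98]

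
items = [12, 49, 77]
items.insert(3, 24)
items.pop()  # 24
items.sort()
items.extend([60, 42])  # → [12, 49, 77, 60, 42]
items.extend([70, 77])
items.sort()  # [12, 42, 49, 60, 70, 77, 77]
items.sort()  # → [12, 42, 49, 60, 70, 77, 77]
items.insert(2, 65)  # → [12, 42, 65, 49, 60, 70, 77, 77]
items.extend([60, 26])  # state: [12, 42, 65, 49, 60, 70, 77, 77, 60, 26]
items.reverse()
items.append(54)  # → [26, 60, 77, 77, 70, 60, 49, 65, 42, 12, 54]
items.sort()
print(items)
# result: [12, 26, 42, 49, 54, 60, 60, 65, 70, 77, 77]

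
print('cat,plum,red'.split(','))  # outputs ['cat', 'plum', 'red']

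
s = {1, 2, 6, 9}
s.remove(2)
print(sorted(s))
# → [1, 6, 9]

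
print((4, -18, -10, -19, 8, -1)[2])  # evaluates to -10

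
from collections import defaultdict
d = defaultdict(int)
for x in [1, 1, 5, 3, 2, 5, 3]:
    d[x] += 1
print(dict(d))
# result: {1: 2, 5: 2, 3: 2, 2: 1}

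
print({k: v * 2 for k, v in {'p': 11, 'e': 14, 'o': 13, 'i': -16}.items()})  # {'p': 22, 'e': 28, 'o': 26, 'i': -32}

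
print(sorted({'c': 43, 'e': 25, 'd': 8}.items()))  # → [('c', 43), ('d', 8), ('e', 25)]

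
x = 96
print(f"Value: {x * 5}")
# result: Value: 480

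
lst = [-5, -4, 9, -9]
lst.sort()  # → [-9, -5, -4, 9]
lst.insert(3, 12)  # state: [-9, -5, -4, 12, 9]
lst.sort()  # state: [-9, -5, -4, 9, 12]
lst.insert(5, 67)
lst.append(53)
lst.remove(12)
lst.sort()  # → [-9, -5, -4, 9, 53, 67]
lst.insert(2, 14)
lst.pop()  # 67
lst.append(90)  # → [-9, -5, 14, -4, 9, 53, 90]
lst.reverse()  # [90, 53, 9, -4, 14, -5, -9]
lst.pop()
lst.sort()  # [-5, -4, 9, 14, 53, 90]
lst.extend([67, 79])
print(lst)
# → [-5, -4, 9, 14, 53, 90, 67, 79]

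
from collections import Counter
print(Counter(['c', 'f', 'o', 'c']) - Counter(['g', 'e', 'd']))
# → Counter({'c': 2, 'f': 1, 'o': 1})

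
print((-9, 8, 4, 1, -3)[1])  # 8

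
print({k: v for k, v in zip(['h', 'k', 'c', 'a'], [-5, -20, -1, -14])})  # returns {'h': -5, 'k': -20, 'c': -1, 'a': -14}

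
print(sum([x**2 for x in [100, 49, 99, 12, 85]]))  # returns 29571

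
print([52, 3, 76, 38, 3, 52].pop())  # 52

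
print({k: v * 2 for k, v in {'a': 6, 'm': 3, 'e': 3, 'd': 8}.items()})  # {'a': 12, 'm': 6, 'e': 6, 'd': 16}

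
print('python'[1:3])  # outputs yt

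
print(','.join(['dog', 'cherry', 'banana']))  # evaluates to dog,cherry,banana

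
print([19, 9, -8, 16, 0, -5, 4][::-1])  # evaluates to [4, -5, 0, 16, -8, 9, 19]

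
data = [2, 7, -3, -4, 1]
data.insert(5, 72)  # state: [2, 7, -3, -4, 1, 72]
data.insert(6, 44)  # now [2, 7, -3, -4, 1, 72, 44]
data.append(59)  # [2, 7, -3, -4, 1, 72, 44, 59]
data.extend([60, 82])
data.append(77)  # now [2, 7, -3, -4, 1, 72, 44, 59, 60, 82, 77]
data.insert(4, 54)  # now [2, 7, -3, -4, 54, 1, 72, 44, 59, 60, 82, 77]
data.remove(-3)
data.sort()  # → [-4, 1, 2, 7, 44, 54, 59, 60, 72, 77, 82]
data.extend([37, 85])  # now [-4, 1, 2, 7, 44, 54, 59, 60, 72, 77, 82, 37, 85]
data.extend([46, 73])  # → [-4, 1, 2, 7, 44, 54, 59, 60, 72, 77, 82, 37, 85, 46, 73]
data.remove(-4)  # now [1, 2, 7, 44, 54, 59, 60, 72, 77, 82, 37, 85, 46, 73]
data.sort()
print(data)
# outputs [1, 2, 7, 37, 44, 46, 54, 59, 60, 72, 73, 77, 82, 85]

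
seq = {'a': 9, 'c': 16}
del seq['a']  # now {'c': 16}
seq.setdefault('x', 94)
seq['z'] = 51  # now {'c': 16, 'x': 94, 'z': 51}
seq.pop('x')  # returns 94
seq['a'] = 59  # {'c': 16, 'z': 51, 'a': 59}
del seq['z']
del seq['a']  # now {'c': 16}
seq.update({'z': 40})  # {'c': 16, 'z': 40}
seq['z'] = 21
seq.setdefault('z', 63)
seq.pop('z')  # 21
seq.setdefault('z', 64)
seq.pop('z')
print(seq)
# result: {'c': 16}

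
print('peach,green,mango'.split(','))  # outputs ['peach', 'green', 'mango']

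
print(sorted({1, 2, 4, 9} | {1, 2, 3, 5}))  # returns [1, 2, 3, 4, 5, 9]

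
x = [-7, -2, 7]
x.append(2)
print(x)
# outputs [-7, -2, 7, 2]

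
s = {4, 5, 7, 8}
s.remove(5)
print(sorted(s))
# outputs [4, 7, 8]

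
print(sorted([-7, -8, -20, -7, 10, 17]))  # [-20, -8, -7, -7, 10, 17]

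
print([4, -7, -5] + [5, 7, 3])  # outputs [4, -7, -5, 5, 7, 3]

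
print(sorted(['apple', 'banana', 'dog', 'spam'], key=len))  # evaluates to ['dog', 'spam', 'apple', 'banana']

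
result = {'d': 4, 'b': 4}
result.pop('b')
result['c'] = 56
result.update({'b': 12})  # {'d': 4, 'c': 56, 'b': 12}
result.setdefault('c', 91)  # 56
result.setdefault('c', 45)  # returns 56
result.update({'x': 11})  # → {'d': 4, 'c': 56, 'b': 12, 'x': 11}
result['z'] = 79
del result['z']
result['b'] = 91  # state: {'d': 4, 'c': 56, 'b': 91, 'x': 11}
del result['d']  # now {'c': 56, 'b': 91, 'x': 11}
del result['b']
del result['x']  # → {'c': 56}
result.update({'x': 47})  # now {'c': 56, 'x': 47}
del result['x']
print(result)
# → {'c': 56}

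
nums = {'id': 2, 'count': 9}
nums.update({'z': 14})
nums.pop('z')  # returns 14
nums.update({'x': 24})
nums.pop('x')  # 24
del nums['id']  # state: {'count': 9}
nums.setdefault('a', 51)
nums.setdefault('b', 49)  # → 49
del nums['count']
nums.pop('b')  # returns 49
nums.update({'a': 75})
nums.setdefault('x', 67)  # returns 67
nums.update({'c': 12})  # {'a': 75, 'x': 67, 'c': 12}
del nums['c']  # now {'a': 75, 'x': 67}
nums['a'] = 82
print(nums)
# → {'a': 82, 'x': 67}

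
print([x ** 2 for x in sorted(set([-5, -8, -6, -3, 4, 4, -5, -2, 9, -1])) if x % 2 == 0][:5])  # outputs [64, 36, 4, 16]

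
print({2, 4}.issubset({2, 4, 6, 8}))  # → True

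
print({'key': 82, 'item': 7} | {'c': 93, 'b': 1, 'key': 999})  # {'key': 999, 'item': 7, 'c': 93, 'b': 1}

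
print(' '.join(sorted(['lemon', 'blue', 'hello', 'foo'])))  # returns blue foo hello lemon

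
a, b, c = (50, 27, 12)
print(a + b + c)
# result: 89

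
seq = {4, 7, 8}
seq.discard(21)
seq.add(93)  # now {4, 7, 8, 93}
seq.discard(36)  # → {4, 7, 8, 93}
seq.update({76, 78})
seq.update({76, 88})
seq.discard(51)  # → {4, 7, 8, 76, 78, 88, 93}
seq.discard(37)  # {4, 7, 8, 76, 78, 88, 93}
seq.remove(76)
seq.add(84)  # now {4, 7, 8, 78, 84, 88, 93}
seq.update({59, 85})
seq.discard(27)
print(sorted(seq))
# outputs [4, 7, 8, 59, 78, 84, 85, 88, 93]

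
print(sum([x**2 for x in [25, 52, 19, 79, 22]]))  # 10415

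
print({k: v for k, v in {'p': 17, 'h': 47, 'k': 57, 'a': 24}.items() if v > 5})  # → {'p': 17, 'h': 47, 'k': 57, 'a': 24}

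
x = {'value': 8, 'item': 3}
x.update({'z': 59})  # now {'value': 8, 'item': 3, 'z': 59}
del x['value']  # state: {'item': 3, 'z': 59}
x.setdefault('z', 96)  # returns 59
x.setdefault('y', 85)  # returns 85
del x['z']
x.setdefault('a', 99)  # 99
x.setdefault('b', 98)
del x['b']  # {'item': 3, 'y': 85, 'a': 99}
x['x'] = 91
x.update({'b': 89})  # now {'item': 3, 'y': 85, 'a': 99, 'x': 91, 'b': 89}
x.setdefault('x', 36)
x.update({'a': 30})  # {'item': 3, 'y': 85, 'a': 30, 'x': 91, 'b': 89}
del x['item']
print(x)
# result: {'y': 85, 'a': 30, 'x': 91, 'b': 89}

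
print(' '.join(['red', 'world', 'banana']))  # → red world banana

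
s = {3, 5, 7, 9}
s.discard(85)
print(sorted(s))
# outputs [3, 5, 7, 9]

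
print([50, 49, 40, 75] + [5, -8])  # [50, 49, 40, 75, 5, -8]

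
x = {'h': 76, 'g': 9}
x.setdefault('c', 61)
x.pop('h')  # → 76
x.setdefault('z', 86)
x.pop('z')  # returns 86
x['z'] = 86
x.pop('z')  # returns 86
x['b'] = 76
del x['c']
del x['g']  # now {'b': 76}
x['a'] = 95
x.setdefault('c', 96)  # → 96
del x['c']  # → {'b': 76, 'a': 95}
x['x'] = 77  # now {'b': 76, 'a': 95, 'x': 77}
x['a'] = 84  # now {'b': 76, 'a': 84, 'x': 77}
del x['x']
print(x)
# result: {'b': 76, 'a': 84}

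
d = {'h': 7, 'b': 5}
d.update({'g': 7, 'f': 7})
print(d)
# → {'h': 7, 'b': 5, 'g': 7, 'f': 7}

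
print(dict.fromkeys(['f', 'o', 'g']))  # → {'f': None, 'o': None, 'g': None}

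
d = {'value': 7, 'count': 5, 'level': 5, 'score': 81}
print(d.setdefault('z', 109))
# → 109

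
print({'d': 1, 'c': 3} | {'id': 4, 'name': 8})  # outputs {'d': 1, 'c': 3, 'id': 4, 'name': 8}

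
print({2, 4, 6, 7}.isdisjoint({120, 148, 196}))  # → True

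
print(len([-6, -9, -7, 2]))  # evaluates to 4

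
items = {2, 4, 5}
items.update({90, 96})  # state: {2, 4, 5, 90, 96}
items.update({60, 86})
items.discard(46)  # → {2, 4, 5, 60, 86, 90, 96}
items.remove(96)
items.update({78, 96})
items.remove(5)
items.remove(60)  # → {2, 4, 78, 86, 90, 96}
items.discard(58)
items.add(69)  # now {2, 4, 69, 78, 86, 90, 96}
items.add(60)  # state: {2, 4, 60, 69, 78, 86, 90, 96}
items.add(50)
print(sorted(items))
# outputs [2, 4, 50, 60, 69, 78, 86, 90, 96]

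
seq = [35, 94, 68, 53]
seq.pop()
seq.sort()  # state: [35, 68, 94]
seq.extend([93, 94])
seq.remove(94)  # [35, 68, 93, 94]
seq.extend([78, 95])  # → [35, 68, 93, 94, 78, 95]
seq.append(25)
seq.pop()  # 25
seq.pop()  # 95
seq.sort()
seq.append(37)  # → [35, 68, 78, 93, 94, 37]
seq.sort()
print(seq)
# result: [35, 37, 68, 78, 93, 94]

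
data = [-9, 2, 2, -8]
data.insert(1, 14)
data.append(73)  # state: [-9, 14, 2, 2, -8, 73]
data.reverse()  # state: [73, -8, 2, 2, 14, -9]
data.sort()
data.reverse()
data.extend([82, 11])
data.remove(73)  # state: [14, 2, 2, -8, -9, 82, 11]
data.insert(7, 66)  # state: [14, 2, 2, -8, -9, 82, 11, 66]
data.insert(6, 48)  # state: [14, 2, 2, -8, -9, 82, 48, 11, 66]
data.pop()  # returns 66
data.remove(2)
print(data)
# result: [14, 2, -8, -9, 82, 48, 11]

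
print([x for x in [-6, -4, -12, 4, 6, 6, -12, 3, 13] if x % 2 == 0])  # [-6, -4, -12, 4, 6, 6, -12]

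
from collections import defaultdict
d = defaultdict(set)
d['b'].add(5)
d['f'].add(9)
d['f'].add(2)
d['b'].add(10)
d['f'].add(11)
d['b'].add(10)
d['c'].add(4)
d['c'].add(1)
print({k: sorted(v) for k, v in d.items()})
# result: {'b': [5, 10], 'f': [2, 9, 11], 'c': [1, 4]}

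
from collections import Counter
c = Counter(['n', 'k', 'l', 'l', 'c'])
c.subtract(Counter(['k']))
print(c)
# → Counter({'l': 2, 'n': 1, 'c': 1, 'k': 0})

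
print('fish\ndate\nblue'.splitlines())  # ['fish', 'date', 'blue']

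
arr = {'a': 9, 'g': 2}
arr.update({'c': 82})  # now {'a': 9, 'g': 2, 'c': 82}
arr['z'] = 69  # {'a': 9, 'g': 2, 'c': 82, 'z': 69}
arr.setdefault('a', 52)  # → 9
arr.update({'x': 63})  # {'a': 9, 'g': 2, 'c': 82, 'z': 69, 'x': 63}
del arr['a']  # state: {'g': 2, 'c': 82, 'z': 69, 'x': 63}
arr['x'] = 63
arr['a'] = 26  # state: {'g': 2, 'c': 82, 'z': 69, 'x': 63, 'a': 26}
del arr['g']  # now {'c': 82, 'z': 69, 'x': 63, 'a': 26}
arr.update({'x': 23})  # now {'c': 82, 'z': 69, 'x': 23, 'a': 26}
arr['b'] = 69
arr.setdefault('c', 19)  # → 82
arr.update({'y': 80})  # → {'c': 82, 'z': 69, 'x': 23, 'a': 26, 'b': 69, 'y': 80}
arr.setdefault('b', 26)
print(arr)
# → {'c': 82, 'z': 69, 'x': 23, 'a': 26, 'b': 69, 'y': 80}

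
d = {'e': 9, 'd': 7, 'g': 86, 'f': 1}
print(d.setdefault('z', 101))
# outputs 101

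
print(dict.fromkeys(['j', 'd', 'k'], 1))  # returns {'j': 1, 'd': 1, 'k': 1}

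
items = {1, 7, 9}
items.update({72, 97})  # {1, 7, 9, 72, 97}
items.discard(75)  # {1, 7, 9, 72, 97}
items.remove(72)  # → {1, 7, 9, 97}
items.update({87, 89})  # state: {1, 7, 9, 87, 89, 97}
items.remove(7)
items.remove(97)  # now {1, 9, 87, 89}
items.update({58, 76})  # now {1, 9, 58, 76, 87, 89}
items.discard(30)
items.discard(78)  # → {1, 9, 58, 76, 87, 89}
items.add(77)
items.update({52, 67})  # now {1, 9, 52, 58, 67, 76, 77, 87, 89}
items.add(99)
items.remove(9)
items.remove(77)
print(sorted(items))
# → [1, 52, 58, 67, 76, 87, 89, 99]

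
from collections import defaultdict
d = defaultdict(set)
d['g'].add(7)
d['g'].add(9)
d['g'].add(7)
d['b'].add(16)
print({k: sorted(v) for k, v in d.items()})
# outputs {'g': [7, 9], 'b': [16]}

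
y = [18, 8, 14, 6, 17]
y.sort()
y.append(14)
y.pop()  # 14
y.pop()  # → 18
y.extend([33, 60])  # [6, 8, 14, 17, 33, 60]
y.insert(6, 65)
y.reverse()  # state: [65, 60, 33, 17, 14, 8, 6]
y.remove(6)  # [65, 60, 33, 17, 14, 8]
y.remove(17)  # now [65, 60, 33, 14, 8]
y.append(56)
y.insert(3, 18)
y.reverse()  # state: [56, 8, 14, 18, 33, 60, 65]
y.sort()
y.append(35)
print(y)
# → [8, 14, 18, 33, 56, 60, 65, 35]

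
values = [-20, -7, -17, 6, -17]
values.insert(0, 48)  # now [48, -20, -7, -17, 6, -17]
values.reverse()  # [-17, 6, -17, -7, -20, 48]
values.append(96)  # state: [-17, 6, -17, -7, -20, 48, 96]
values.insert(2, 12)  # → [-17, 6, 12, -17, -7, -20, 48, 96]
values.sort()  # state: [-20, -17, -17, -7, 6, 12, 48, 96]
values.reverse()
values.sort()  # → [-20, -17, -17, -7, 6, 12, 48, 96]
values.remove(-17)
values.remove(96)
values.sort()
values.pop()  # 48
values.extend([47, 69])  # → [-20, -17, -7, 6, 12, 47, 69]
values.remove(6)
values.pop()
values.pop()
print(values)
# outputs [-20, -17, -7, 12]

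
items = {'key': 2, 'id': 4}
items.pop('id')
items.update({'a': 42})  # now {'key': 2, 'a': 42}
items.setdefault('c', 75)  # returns 75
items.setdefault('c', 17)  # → 75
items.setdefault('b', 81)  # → 81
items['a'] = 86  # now {'key': 2, 'a': 86, 'c': 75, 'b': 81}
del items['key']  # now {'a': 86, 'c': 75, 'b': 81}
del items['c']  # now {'a': 86, 'b': 81}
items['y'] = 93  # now {'a': 86, 'b': 81, 'y': 93}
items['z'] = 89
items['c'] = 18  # {'a': 86, 'b': 81, 'y': 93, 'z': 89, 'c': 18}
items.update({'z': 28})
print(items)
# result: {'a': 86, 'b': 81, 'y': 93, 'z': 28, 'c': 18}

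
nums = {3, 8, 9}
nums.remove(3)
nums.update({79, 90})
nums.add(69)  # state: {8, 9, 69, 79, 90}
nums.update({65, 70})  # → {8, 9, 65, 69, 70, 79, 90}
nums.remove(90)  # {8, 9, 65, 69, 70, 79}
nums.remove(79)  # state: {8, 9, 65, 69, 70}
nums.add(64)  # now {8, 9, 64, 65, 69, 70}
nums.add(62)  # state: {8, 9, 62, 64, 65, 69, 70}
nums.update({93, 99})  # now {8, 9, 62, 64, 65, 69, 70, 93, 99}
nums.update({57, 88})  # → {8, 9, 57, 62, 64, 65, 69, 70, 88, 93, 99}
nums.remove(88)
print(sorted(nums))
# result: [8, 9, 57, 62, 64, 65, 69, 70, 93, 99]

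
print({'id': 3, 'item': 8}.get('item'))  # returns 8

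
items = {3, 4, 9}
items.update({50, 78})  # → {3, 4, 9, 50, 78}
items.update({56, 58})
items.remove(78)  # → {3, 4, 9, 50, 56, 58}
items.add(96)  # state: {3, 4, 9, 50, 56, 58, 96}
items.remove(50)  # {3, 4, 9, 56, 58, 96}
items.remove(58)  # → {3, 4, 9, 56, 96}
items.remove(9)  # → {3, 4, 56, 96}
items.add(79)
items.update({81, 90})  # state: {3, 4, 56, 79, 81, 90, 96}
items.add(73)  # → {3, 4, 56, 73, 79, 81, 90, 96}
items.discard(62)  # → {3, 4, 56, 73, 79, 81, 90, 96}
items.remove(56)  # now {3, 4, 73, 79, 81, 90, 96}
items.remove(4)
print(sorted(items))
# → [3, 73, 79, 81, 90, 96]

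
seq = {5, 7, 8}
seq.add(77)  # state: {5, 7, 8, 77}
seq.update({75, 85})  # {5, 7, 8, 75, 77, 85}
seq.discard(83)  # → {5, 7, 8, 75, 77, 85}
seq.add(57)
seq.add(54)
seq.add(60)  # {5, 7, 8, 54, 57, 60, 75, 77, 85}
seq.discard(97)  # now {5, 7, 8, 54, 57, 60, 75, 77, 85}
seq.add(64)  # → {5, 7, 8, 54, 57, 60, 64, 75, 77, 85}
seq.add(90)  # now {5, 7, 8, 54, 57, 60, 64, 75, 77, 85, 90}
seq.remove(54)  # {5, 7, 8, 57, 60, 64, 75, 77, 85, 90}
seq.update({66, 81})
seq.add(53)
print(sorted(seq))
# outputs [5, 7, 8, 53, 57, 60, 64, 66, 75, 77, 81, 85, 90]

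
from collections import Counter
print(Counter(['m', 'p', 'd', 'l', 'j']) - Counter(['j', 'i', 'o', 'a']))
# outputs Counter({'m': 1, 'p': 1, 'd': 1, 'l': 1})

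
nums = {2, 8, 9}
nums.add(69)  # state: {2, 8, 9, 69}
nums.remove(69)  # {2, 8, 9}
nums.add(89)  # {2, 8, 9, 89}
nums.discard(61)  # {2, 8, 9, 89}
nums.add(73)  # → {2, 8, 9, 73, 89}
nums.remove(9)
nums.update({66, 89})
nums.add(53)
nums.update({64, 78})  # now {2, 8, 53, 64, 66, 73, 78, 89}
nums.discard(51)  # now {2, 8, 53, 64, 66, 73, 78, 89}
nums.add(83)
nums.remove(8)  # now {2, 53, 64, 66, 73, 78, 83, 89}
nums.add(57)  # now {2, 53, 57, 64, 66, 73, 78, 83, 89}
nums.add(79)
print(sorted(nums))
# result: [2, 53, 57, 64, 66, 73, 78, 79, 83, 89]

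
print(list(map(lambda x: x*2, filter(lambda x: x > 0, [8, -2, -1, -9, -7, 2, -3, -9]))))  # [16, 4]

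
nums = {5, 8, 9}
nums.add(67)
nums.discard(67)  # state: {5, 8, 9}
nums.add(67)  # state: {5, 8, 9, 67}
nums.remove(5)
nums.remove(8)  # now {9, 67}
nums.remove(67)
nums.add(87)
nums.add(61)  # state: {9, 61, 87}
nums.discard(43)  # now {9, 61, 87}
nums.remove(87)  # {9, 61}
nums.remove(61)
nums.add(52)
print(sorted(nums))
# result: [9, 52]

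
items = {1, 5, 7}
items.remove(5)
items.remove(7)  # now {1}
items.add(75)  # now {1, 75}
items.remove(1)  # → {75}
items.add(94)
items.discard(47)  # {75, 94}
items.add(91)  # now {75, 91, 94}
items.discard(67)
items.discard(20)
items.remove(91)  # {75, 94}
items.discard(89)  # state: {75, 94}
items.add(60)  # {60, 75, 94}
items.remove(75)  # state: {60, 94}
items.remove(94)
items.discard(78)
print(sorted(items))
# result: [60]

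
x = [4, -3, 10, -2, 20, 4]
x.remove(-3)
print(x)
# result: [4, 10, -2, 20, 4]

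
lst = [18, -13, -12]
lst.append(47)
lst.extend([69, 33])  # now [18, -13, -12, 47, 69, 33]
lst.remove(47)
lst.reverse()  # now [33, 69, -12, -13, 18]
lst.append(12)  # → [33, 69, -12, -13, 18, 12]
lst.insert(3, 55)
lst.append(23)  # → [33, 69, -12, 55, -13, 18, 12, 23]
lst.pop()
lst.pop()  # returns 12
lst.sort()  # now [-13, -12, 18, 33, 55, 69]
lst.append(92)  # [-13, -12, 18, 33, 55, 69, 92]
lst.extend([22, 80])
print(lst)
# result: [-13, -12, 18, 33, 55, 69, 92, 22, 80]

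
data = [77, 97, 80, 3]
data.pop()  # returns 3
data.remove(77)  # [97, 80]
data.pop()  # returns 80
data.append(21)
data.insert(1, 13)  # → [97, 13, 21]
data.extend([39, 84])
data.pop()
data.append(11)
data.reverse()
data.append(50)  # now [11, 39, 21, 13, 97, 50]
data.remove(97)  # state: [11, 39, 21, 13, 50]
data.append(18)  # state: [11, 39, 21, 13, 50, 18]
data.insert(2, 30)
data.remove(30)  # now [11, 39, 21, 13, 50, 18]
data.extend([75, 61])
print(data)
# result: [11, 39, 21, 13, 50, 18, 75, 61]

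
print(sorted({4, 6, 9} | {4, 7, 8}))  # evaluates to [4, 6, 7, 8, 9]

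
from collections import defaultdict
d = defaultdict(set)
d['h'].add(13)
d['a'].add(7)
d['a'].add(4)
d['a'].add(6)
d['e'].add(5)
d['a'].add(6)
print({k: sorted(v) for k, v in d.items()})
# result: {'h': [13], 'a': [4, 6, 7], 'e': [5]}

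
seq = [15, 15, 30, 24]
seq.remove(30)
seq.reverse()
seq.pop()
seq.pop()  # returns 15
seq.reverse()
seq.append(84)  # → [24, 84]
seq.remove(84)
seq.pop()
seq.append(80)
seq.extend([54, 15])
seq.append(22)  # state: [80, 54, 15, 22]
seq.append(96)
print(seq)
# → [80, 54, 15, 22, 96]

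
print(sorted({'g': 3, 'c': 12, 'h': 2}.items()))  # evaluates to [('c', 12), ('g', 3), ('h', 2)]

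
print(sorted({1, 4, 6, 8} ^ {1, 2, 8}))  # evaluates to [2, 4, 6]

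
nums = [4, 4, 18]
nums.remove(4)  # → [4, 18]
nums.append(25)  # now [4, 18, 25]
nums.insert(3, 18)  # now [4, 18, 25, 18]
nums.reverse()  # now [18, 25, 18, 4]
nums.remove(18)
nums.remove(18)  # [25, 4]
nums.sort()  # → [4, 25]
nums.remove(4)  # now [25]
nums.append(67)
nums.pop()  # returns 67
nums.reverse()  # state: [25]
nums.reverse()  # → [25]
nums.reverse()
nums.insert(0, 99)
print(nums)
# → [99, 25]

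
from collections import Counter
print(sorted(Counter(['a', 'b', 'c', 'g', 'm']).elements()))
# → ['a', 'b', 'c', 'g', 'm']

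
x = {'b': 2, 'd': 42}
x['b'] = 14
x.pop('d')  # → 42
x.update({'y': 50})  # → {'b': 14, 'y': 50}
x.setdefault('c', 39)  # 39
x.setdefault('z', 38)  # 38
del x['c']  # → {'b': 14, 'y': 50, 'z': 38}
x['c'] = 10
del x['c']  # {'b': 14, 'y': 50, 'z': 38}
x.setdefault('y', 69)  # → 50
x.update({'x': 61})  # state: {'b': 14, 'y': 50, 'z': 38, 'x': 61}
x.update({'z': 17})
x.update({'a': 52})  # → {'b': 14, 'y': 50, 'z': 17, 'x': 61, 'a': 52}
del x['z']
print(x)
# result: {'b': 14, 'y': 50, 'x': 61, 'a': 52}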